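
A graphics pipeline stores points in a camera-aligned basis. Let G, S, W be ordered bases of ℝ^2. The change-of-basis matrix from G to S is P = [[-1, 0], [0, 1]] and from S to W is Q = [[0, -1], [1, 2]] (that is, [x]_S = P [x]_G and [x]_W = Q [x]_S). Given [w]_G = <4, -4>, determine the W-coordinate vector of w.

<4, -12>

First [w]_S = P [w]_G = <-4, -4>.
Then [w]_W = Q [w]_S = <4, -12>.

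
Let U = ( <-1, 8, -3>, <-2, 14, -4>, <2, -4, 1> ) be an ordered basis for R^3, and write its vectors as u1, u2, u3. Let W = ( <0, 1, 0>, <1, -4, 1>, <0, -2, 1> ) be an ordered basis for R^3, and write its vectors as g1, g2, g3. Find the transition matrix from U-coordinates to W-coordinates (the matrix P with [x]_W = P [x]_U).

Let M have columns uj and N have columns gj. Then for every x, N [x]_W = x = M [x]_U, so P = N^(-1) M.
Since det N = -1, N^(-1) has integer entries; multiplying gives P = [[0, 2, 2], [-1, -2, 2], [-2, -2, -1]].

[[0, 2, 2], [-1, -2, 2], [-2, -2, -1]]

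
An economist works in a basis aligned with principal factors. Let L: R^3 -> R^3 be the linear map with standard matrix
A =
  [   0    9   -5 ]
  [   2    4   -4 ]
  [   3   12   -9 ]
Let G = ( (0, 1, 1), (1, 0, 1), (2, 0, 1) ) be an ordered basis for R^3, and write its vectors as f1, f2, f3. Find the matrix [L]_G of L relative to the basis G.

[[0, -2, 0], [2, -3, -1], [1, -1, -2]]

The j-th column of [L]_G is [L(fj)]_G.
L(f1) = A f1 = (4, 0, 3) = 0·f1 + 2f2 + f3, so column 1 is (0, 2, 1).
Repeating for f2, f3 and assembling the columns gives [[0, -2, 0], [2, -3, -1], [1, -1, -2]].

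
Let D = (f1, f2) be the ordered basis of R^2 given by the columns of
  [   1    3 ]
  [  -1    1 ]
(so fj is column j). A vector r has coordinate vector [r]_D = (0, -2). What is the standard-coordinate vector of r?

The coordinates say r = 0·f1 - 2f2; adding the scaled basis vectors gives (-6, -2).

(-6, -2)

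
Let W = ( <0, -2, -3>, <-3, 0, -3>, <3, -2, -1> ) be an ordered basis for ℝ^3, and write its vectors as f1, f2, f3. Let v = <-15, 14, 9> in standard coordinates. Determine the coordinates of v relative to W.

We seek scalars with c_1 f1 + ... + c_3 f3 = v; equivalently solve M c = v where the columns of M are f1, ..., f3.
Gaussian elimination on [M | v] yields c = (-4, 2, -3).
Check: -4f1 + 2f2 - 3f3 = <-15, 14, 9>.

<-4, 2, -3>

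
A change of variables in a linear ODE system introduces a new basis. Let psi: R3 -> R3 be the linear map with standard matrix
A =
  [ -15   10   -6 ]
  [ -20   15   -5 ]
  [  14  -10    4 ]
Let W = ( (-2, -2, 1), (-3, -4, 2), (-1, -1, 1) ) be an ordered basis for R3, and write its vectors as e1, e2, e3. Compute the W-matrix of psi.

With P the matrix whose columns are e1, ..., e3, [psi]_W = P^(-1) A P.
Column by column: psi(e1) = A e1 = (4, 5, -4); its W-coordinates (1, -1, -3) give column 1.
Continuing for each basis vector yields [psi]_W = [[1, -2, 2], [-1, 3, -1], [-3, 2, 0]].

[[1, -2, 2], [-1, 3, -1], [-3, 2, 0]]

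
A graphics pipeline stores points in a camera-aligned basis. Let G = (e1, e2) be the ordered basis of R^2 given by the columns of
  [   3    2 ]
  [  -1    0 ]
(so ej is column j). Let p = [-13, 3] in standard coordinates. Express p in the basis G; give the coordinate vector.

Write p = c_1 e1 + c_2 e2 and solve for the c_i.
System: 3c_1 + 2c_2 = -13, -c_1 + 0c_2 = 3; solving gives c_1 = -3, c_2 = -2.
Check: -3e1 - 2e2 = [-13, 3].

[-3, -2]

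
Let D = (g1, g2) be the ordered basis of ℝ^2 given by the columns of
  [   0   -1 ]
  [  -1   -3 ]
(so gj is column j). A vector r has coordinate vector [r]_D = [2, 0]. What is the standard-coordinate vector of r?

[0, -2]

The coordinates say r = 2g1 + 0·g2; adding the scaled basis vectors gives [0, -2].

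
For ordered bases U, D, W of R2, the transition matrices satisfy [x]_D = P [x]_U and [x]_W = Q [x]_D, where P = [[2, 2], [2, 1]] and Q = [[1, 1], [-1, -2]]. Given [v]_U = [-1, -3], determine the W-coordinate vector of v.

[-13, 18]

First [v]_D = P [v]_U = [-8, -5].
Then [v]_W = Q [v]_D = [-13, 18].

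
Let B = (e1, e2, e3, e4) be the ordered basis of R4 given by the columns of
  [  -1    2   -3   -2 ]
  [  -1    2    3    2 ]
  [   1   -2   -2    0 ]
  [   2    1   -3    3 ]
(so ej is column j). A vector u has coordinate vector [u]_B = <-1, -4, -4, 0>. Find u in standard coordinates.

<5, -19, 15, 6>

By definition u = -e1 - 4e2 - 4e3 + 0·e4.
Summing componentwise gives <5, -19, 15, 6>.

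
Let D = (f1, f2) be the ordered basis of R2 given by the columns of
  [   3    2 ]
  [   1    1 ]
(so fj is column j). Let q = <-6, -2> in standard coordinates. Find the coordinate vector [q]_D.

<-2, 0>

We seek scalars with c_1 f1 + c_2 f2 = q; equivalently solve M c = q where the columns of M are f1, f2.
System: 3c_1 + 2c_2 = -6, c_1 + c_2 = -2; solving gives c_1 = -2, c_2 = 0.
Check: -2f1 + 0·f2 = <-6, -2>.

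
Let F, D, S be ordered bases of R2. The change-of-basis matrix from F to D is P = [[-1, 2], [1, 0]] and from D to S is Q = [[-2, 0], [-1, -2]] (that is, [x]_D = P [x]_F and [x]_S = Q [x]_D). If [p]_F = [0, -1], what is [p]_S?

Apply P to get D-coordinates [-2, 0], then Q to get S-coordinates.
The result is [p]_S = [4, 2].

[4, 2]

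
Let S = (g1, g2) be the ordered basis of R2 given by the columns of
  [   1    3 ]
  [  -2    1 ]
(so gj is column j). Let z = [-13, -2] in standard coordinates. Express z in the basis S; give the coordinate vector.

Write z = c_1 g1 + c_2 g2 and solve for the c_i.
System: c_1 + 3c_2 = -13, -2c_1 + c_2 = -2; solving gives c_1 = -1, c_2 = -4.
Check: -g1 - 4g2 = [-13, -2].

[-1, -4]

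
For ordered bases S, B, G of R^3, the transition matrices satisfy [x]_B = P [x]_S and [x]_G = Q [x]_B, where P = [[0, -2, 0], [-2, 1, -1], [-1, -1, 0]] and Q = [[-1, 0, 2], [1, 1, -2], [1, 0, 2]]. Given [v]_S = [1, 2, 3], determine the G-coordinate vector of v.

[-2, -1, -10]

First [v]_B = P [v]_S = [-4, -3, -3].
Then [v]_G = Q [v]_B = [-2, -1, -10].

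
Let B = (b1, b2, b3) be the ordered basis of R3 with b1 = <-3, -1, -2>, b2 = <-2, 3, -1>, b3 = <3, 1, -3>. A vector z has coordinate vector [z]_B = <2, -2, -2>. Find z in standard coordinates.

<-8, -10, 4>

z = M [z]_B, where M has columns b1, ..., b3.
Carrying out the matrix-vector product, z = <-8, -10, 4>.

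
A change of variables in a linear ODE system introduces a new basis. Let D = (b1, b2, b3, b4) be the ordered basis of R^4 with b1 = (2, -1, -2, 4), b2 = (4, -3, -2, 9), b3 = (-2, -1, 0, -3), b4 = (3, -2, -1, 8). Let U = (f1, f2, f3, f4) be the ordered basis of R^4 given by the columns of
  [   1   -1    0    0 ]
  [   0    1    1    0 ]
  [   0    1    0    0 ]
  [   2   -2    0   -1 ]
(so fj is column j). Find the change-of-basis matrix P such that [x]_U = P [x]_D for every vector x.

[[0, 2, -2, 2], [-2, -2, 0, -1], [1, -1, -1, -1], [0, -1, -1, -2]]

Column j of P is [bj]_U, since P maps D-coordinates to U-coordinates.
Expressing b1 in U: b1 = 0·f1 - 2f2 + f3 + 0·f4, so column 1 of P is (0, -2, 1, 0).
Doing the same for each bj gives P = [[0, 2, -2, 2], [-2, -2, 0, -1], [1, -1, -1, -1], [0, -1, -1, -2]].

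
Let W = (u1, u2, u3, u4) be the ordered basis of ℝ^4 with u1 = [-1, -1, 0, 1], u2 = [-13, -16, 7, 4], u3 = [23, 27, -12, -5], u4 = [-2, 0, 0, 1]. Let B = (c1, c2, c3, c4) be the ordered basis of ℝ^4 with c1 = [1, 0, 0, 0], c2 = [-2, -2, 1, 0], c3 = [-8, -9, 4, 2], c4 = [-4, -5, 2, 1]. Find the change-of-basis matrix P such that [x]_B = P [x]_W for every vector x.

[[-1, 1, -1, -2], [-2, -1, -2, -2], [0, 2, -2, 1], [1, 0, -1, -1]]

Take x = uj: its W-coordinates are the j-th standard unit vector, so P e_j — column j of P — equals [uj]_B.
u1 = -c1 - 2c2 + 0·c3 + c4, giving column 1 = [-1, -2, 0, 1]; repeating for each j gives P = [[-1, 1, -1, -2], [-2, -1, -2, -2], [0, 2, -2, 1], [1, 0, -1, -1]].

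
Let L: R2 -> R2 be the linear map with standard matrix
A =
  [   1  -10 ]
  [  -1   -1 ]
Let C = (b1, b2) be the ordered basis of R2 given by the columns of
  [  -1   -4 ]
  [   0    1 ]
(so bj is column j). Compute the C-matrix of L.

[[-3, 2], [1, 3]]

Let P have columns b1, b2. Then [L]_C = P^(-1) A P.
Here det P = -1, so P^(-1) is integer; computing A P first and then P^(-1)(A P) gives [[-3, 2], [1, 3]].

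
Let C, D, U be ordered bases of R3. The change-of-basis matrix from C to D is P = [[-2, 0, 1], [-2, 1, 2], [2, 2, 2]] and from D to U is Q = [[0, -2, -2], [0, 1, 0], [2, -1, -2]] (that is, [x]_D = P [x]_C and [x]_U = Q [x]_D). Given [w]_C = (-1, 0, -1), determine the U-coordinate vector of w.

Composing the changes, [w]_U = Q P [w]_C.
Q P = [[0, -6, -8], [-2, 1, 2], [-6, -5, -4]]; applying this to (-1, 0, -1) gives (8, 0, 10).

(8, 0, 10)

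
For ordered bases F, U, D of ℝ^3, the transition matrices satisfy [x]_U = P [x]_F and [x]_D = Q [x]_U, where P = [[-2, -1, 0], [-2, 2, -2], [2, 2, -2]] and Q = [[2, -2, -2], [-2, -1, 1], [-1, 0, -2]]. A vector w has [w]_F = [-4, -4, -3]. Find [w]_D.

Composing the changes, [w]_D = Q P [w]_F.
Q P = [[-4, -10, 8], [8, 2, 0], [-2, -3, 4]]; applying this to [-4, -4, -3] gives [32, -40, 8].

[32, -40, 8]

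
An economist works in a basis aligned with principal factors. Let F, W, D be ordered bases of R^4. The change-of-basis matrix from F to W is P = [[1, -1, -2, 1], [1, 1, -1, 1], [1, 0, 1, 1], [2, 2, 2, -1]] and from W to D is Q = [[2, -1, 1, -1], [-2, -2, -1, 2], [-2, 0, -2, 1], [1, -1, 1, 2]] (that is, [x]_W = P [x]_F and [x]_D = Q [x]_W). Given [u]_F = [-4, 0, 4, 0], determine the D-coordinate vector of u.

[-16, 40, 24, -4]

First [u]_W = P [u]_F = [-12, -8, 0, 0].
Then [u]_D = Q [u]_W = [-16, 40, 24, -4].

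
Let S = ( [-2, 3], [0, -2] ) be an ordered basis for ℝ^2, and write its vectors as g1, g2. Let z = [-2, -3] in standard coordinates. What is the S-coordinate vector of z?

[1, 3]

We seek scalars with c_1 g1 + c_2 g2 = z; equivalently solve M c = z where the columns of M are g1, g2.
System: -2c_1 + 0c_2 = -2, 3c_1 - 2c_2 = -3; solving gives c_1 = 1, c_2 = 3.
Check: g1 + 3g2 = [-2, -3].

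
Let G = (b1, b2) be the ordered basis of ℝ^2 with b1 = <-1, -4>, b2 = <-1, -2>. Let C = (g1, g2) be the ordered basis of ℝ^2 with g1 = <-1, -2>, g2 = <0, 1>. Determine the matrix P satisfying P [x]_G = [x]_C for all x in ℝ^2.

Take x = bj: its G-coordinates are the j-th standard unit vector, so P e_j — column j of P — equals [bj]_C.
b1 = g1 - 2g2, giving column 1 = <1, -2>; repeating for each j gives P = [[1, 1], [-2, 0]].

[[1, 1], [-2, 0]]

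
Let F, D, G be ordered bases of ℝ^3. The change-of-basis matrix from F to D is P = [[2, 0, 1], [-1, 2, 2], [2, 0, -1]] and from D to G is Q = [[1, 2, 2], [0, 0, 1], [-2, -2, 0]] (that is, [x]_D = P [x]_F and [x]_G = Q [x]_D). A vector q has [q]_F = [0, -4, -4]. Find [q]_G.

Composing the changes, [q]_G = Q P [q]_F.
Q P = [[4, 4, 3], [2, 0, -1], [-2, -4, -6]]; applying this to [0, -4, -4] gives [-28, 4, 40].

[-28, 4, 40]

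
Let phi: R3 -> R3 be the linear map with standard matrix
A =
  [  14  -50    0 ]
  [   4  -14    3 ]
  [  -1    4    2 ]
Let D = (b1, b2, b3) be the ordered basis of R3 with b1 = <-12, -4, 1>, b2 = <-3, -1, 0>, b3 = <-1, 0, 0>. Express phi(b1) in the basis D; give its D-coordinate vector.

Compute phi(b1) = A b1 = <32, 11, -2> in standard coordinates.
Then write this in D-coordinates: solve for y in y_1 b1 + ... + y_3 b3 = <32, 11, -2>.
This gives y = <-2, -3, 1>, which is column 1 of [phi]_D.

<-2, -3, 1>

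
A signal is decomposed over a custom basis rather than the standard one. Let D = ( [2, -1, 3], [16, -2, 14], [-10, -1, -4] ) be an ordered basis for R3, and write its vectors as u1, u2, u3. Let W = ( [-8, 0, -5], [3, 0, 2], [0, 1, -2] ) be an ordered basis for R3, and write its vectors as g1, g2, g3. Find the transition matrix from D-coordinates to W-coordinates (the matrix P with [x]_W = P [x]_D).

Take x = uj: its D-coordinates are the j-th standard unit vector, so P e_j — column j of P — equals [uj]_W.
u1 = -g1 - 2g2 - g3, giving column 1 = [-1, -2, -1]; repeating for each j gives P = [[-1, -2, 2], [-2, 0, 2], [-1, -2, -1]].

[[-1, -2, 2], [-2, 0, 2], [-1, -2, -1]]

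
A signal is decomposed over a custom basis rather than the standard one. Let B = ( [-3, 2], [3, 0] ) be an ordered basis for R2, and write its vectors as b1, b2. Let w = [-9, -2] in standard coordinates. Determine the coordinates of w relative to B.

[-1, -4]

We seek scalars with c_1 b1 + c_2 b2 = w; equivalently solve M c = w where the columns of M are b1, b2.
System: -3c_1 + 3c_2 = -9, 2c_1 + 0c_2 = -2; solving gives c_1 = -1, c_2 = -4.
Check: -b1 - 4b2 = [-9, -2].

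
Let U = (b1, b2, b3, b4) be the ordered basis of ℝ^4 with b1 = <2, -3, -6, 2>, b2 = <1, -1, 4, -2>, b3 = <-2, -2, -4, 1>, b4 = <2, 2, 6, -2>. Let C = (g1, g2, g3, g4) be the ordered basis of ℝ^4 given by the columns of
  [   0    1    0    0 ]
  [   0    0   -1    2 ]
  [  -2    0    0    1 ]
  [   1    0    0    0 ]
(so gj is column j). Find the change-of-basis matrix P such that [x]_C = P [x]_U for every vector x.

Take x = bj: its U-coordinates are the j-th standard unit vector, so P e_j — column j of P — equals [bj]_C.
b1 = 2g1 + 2g2 - g3 - 2g4, giving column 1 = <2, 2, -1, -2>; repeating for each j gives P = [[2, -2, 1, -2], [2, 1, -2, 2], [-1, 1, -2, 2], [-2, 0, -2, 2]].

[[2, -2, 1, -2], [2, 1, -2, 2], [-1, 1, -2, 2], [-2, 0, -2, 2]]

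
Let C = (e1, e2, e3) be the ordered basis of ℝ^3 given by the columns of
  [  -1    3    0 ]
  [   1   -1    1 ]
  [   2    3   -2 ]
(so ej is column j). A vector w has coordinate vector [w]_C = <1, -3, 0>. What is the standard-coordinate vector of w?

By definition w = e1 - 3e2 + 0·e3.
Summing componentwise gives <-10, 4, -7>.

<-10, 4, -7>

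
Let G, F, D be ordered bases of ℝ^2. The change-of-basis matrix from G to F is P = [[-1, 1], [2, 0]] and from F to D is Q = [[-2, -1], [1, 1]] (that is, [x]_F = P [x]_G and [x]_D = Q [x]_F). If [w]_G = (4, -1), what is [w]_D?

Composing the changes, [w]_D = Q P [w]_G.
Q P = [[0, -2], [1, 1]]; applying this to (4, -1) gives (2, 3).

(2, 3)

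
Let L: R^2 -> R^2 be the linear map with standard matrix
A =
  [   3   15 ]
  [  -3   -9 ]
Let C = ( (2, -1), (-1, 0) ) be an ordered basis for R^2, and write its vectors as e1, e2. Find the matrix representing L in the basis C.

[[-3, -3], [3, -3]]

With P the matrix whose columns are e1, e2, [L]_C = P^(-1) A P.
Column by column: L(e1) = A e1 = (-9, 3); its C-coordinates (-3, 3) give column 1.
Continuing for each basis vector yields [L]_C = [[-3, -3], [3, -3]].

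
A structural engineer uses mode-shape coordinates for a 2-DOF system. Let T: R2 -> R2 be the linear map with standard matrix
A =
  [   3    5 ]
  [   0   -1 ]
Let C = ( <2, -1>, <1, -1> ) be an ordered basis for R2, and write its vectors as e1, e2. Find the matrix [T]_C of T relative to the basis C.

With P the matrix whose columns are e1, e2, [T]_C = P^(-1) A P.
Column by column: T(e1) = A e1 = <1, 1>; its C-coordinates <2, -3> give column 1.
Continuing for each basis vector yields [T]_C = [[2, -1], [-3, 0]].

[[2, -1], [-3, 0]]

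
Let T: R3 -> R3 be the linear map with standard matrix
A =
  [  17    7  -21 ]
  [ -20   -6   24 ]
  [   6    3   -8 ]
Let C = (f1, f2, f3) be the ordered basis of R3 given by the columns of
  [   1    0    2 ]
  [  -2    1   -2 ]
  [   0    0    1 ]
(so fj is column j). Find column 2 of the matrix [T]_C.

<1, 2, 3>

Column 2 of [T]_C is the C-coordinate vector of T(f2).
In standard coordinates T(f2) = A f2 = <7, -6, 3>.
Converting to C: <7, -6, 3> = f1 + 2f2 + 3f3, so the coordinate vector is <1, 2, 3>.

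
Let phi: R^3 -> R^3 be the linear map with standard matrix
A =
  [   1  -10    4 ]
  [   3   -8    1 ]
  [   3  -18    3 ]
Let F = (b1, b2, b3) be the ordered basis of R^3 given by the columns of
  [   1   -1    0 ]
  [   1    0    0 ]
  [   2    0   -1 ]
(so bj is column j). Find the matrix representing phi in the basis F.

The j-th column of [phi]_F is [phi(bj)]_F.
phi(b1) = A b1 = <-1, -3, -9> = -3b1 - 2b2 + 3b3, so column 1 is <-3, -2, 3>.
Repeating for b2, b3 and assembling the columns gives [[-3, -3, -1], [-2, -2, 3], [3, -3, 1]].

[[-3, -3, -1], [-2, -2, 3], [3, -3, 1]]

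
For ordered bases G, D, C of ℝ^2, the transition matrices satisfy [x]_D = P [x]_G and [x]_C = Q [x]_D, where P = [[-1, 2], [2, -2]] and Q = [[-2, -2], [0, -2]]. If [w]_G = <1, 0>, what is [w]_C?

Apply P to get D-coordinates <-1, 2>, then Q to get C-coordinates.
The result is [w]_C = <-2, -4>.

<-2, -4>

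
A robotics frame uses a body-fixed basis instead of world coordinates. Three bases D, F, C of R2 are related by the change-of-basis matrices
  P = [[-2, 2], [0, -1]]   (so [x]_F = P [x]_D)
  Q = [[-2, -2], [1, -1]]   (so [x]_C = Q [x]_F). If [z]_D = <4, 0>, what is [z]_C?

Apply P to get F-coordinates <-8, 0>, then Q to get C-coordinates.
The result is [z]_C = <16, -8>.

<16, -8>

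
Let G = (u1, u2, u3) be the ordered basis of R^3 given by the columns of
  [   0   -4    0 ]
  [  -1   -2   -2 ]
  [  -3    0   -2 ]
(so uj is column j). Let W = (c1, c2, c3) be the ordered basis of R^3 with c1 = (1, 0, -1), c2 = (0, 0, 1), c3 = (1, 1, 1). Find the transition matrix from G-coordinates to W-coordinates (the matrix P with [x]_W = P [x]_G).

Column j of P is [uj]_W, since P maps G-coordinates to W-coordinates.
Expressing u1 in W: u1 = c1 - c2 - c3, so column 1 of P is (1, -1, -1).
Doing the same for each uj gives P = [[1, -2, 2], [-1, 0, 2], [-1, -2, -2]].

[[1, -2, 2], [-1, 0, 2], [-1, -2, -2]]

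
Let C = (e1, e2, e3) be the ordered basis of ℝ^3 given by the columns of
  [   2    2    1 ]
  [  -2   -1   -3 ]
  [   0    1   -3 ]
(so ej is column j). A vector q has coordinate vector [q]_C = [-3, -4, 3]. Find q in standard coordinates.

q = M [q]_C, where M has columns e1, ..., e3.
Carrying out the matrix-vector product, q = [-11, 1, -13].

[-11, 1, -13]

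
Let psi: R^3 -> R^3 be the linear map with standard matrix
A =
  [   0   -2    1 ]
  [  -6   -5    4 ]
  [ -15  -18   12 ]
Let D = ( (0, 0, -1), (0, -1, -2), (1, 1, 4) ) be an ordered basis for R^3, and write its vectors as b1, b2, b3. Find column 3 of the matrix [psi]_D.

(-1, -3, 2)

Compute psi(b3) = A b3 = (2, 5, 15) in standard coordinates.
Then write this in D-coordinates: solve for y in y_1 b1 + ... + y_3 b3 = (2, 5, 15).
This gives y = (-1, -3, 2), which is column 3 of [psi]_D.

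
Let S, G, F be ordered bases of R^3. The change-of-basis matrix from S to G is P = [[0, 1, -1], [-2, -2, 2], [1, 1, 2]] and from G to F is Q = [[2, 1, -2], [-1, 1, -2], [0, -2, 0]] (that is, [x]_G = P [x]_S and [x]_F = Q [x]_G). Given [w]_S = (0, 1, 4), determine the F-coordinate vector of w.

First [w]_G = P [w]_S = (-3, 6, 9).
Then [w]_F = Q [w]_G = (-18, -9, -12).

(-18, -9, -12)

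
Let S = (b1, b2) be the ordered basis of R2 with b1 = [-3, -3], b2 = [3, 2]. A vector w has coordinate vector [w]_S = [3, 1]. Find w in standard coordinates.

By definition w = 3b1 + b2.
Summing componentwise gives [-6, -7].

[-6, -7]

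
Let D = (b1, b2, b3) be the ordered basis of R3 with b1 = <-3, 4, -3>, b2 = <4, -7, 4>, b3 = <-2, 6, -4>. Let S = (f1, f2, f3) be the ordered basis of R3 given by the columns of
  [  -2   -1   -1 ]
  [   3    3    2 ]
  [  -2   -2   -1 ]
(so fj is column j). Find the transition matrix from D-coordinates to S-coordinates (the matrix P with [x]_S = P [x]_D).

[[2, -1, 0], [0, 0, 2], [-1, -2, 0]]

Let M have columns bj and N have columns fj. Then for every x, N [x]_S = x = M [x]_D, so P = N^(-1) M.
Since det N = -1, N^(-1) has integer entries; multiplying gives P = [[2, -1, 0], [0, 0, 2], [-1, -2, 0]].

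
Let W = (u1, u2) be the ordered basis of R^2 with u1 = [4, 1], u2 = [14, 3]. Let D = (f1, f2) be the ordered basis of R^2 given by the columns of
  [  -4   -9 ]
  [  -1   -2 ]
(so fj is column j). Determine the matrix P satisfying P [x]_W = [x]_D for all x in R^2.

Take x = uj: its W-coordinates are the j-th standard unit vector, so P e_j — column j of P — equals [uj]_D.
u1 = -f1 + 0·f2, giving column 1 = [-1, 0]; repeating for each j gives P = [[-1, 1], [0, -2]].

[[-1, 1], [0, -2]]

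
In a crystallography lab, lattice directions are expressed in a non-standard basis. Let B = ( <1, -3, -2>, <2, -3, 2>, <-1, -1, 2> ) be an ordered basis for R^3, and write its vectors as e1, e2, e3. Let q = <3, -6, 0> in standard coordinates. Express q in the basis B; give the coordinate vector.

We seek scalars with c_1 e1 + ... + c_3 e3 = q; equivalently solve M c = q where the columns of M are e1, ..., e3.
Solving this 3x3 system gives c = (1, 1, 0).
Check: e1 + e2 + 0·e3 = <3, -6, 0>.

<1, 1, 0>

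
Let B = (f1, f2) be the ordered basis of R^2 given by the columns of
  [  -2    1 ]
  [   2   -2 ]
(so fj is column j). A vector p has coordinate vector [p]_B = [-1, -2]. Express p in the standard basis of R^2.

The coordinates say p = -f1 - 2f2; adding the scaled basis vectors gives [0, 2].

[0, 2]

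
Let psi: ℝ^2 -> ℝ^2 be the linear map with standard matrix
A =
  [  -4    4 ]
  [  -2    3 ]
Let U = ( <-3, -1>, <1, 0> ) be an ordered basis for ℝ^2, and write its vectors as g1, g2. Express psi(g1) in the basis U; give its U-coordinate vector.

Compute psi(g1) = A g1 = <8, 3> in standard coordinates.
Then write this in U-coordinates: solve for y in y_1 g1 + y_2 g2 = <8, 3>.
This gives y = <-3, -1>, which is column 1 of [psi]_U.

<-3, -1>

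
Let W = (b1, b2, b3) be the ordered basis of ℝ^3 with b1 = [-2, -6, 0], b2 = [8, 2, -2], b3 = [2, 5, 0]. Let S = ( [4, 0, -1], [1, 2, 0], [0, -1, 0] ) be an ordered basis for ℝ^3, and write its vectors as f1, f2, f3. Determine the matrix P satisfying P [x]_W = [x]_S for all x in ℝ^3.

Column j of P is [bj]_S, since P maps W-coordinates to S-coordinates.
Expressing b1 in S: b1 = 0·f1 - 2f2 + 2f3, so column 1 of P is [0, -2, 2].
Doing the same for each bj gives P = [[0, 2, 0], [-2, 0, 2], [2, -2, -1]].

[[0, 2, 0], [-2, 0, 2], [2, -2, -1]]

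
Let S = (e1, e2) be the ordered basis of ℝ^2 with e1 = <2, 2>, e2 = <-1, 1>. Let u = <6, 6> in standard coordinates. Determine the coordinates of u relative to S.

[u]_S is the unique c with M c = u, where M has columns e1, e2.
System: 2c_1 - c_2 = 6, 2c_1 + c_2 = 6; solving gives c_1 = 3, c_2 = 0.
Check: 3e1 + 0·e2 = <6, 6>.

<3, 0>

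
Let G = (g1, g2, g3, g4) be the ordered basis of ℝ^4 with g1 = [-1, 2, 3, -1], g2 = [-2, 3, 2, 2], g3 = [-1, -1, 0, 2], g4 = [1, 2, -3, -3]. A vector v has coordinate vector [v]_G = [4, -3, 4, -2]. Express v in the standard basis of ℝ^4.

[-4, -9, 12, 4]

By definition v = 4g1 - 3g2 + 4g3 - 2g4.
Summing componentwise gives [-4, -9, 12, 4].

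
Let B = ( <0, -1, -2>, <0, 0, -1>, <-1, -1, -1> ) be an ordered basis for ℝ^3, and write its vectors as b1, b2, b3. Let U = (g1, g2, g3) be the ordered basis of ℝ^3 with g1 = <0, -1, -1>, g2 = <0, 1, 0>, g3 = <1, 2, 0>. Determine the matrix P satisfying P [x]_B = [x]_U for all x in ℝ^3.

Column j of P is [bj]_U, since P maps B-coordinates to U-coordinates.
Expressing b1 in U: b1 = 2g1 + g2 + 0·g3, so column 1 of P is <2, 1, 0>.
Doing the same for each bj gives P = [[2, 1, 1], [1, 1, 2], [0, 0, -1]].

[[2, 1, 1], [1, 1, 2], [0, 0, -1]]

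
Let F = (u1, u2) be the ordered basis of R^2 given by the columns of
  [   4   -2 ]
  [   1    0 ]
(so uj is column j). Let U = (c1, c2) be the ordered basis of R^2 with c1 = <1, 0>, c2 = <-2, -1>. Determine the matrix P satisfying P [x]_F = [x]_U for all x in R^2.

Let M have columns uj and N have columns cj. Then for every x, N [x]_U = x = M [x]_F, so P = N^(-1) M.
Since det N = -1, N^(-1) has integer entries; multiplying gives P = [[2, -2], [-1, 0]].

[[2, -2], [-1, 0]]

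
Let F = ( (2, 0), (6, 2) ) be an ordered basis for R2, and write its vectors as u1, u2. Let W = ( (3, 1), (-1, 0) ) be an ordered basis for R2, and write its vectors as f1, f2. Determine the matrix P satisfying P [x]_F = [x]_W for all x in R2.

[[0, 2], [-2, 0]]

Take x = uj: its F-coordinates are the j-th standard unit vector, so P e_j — column j of P — equals [uj]_W.
u1 = 0·f1 - 2f2, giving column 1 = (0, -2); repeating for each j gives P = [[0, 2], [-2, 0]].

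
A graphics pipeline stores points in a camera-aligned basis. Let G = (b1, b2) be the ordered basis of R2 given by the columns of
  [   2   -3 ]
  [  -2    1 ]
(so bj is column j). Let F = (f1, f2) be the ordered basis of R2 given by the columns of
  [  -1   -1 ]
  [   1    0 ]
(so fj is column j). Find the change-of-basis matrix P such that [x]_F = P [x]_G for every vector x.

Take x = bj: its G-coordinates are the j-th standard unit vector, so P e_j — column j of P — equals [bj]_F.
b1 = -2f1 + 0·f2, giving column 1 = (-2, 0); repeating for each j gives P = [[-2, 1], [0, 2]].

[[-2, 1], [0, 2]]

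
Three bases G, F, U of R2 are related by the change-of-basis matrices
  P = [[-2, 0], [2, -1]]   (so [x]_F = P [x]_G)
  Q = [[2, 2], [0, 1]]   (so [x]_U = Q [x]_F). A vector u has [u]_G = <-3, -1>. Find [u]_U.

<2, -5>

Apply P to get F-coordinates <6, -5>, then Q to get U-coordinates.
The result is [u]_U = <2, -5>.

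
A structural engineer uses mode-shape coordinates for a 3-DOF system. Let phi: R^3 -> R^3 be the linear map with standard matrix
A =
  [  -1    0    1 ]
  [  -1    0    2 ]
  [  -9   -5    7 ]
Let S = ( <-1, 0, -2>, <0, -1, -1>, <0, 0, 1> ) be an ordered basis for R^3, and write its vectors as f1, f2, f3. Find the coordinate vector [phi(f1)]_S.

<1, 3, 0>

Compute phi(f1) = A f1 = <-1, -3, -5> in standard coordinates.
Then write this in S-coordinates: solve for y in y_1 f1 + ... + y_3 f3 = <-1, -3, -5>.
This gives y = <1, 3, 0>, which is column 1 of [phi]_S.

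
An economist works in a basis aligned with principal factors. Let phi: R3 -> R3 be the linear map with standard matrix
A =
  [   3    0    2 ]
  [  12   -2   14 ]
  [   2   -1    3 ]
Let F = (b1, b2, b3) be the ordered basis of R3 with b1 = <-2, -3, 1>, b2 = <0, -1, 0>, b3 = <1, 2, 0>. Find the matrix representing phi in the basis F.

The j-th column of [phi]_F is [phi(bj)]_F.
phi(b1) = A b1 = <-4, -4, 2> = 2b1 - 2b2 + 0·b3, so column 1 is <2, -2, 0>.
Repeating for b2, b3 and assembling the columns gives [[2, 1, 0], [-2, -1, -2], [0, 2, 3]].

[[2, 1, 0], [-2, -1, -2], [0, 2, 3]]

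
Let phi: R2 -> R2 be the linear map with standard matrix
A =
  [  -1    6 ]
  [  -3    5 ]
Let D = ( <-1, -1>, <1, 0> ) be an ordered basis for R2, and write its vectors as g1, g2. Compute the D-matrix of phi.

The j-th column of [phi]_D is [phi(gj)]_D.
phi(g1) = A g1 = <-5, -2> = 2g1 - 3g2, so column 1 is <2, -3>.
Repeating for g2 and assembling the columns gives [[2, 3], [-3, 2]].

[[2, 3], [-3, 2]]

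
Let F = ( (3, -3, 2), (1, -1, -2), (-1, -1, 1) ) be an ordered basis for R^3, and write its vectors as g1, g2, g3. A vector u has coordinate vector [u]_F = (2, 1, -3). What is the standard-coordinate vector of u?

(10, -4, -1)

By definition u = 2g1 + g2 - 3g3.
Summing componentwise gives (10, -4, -1).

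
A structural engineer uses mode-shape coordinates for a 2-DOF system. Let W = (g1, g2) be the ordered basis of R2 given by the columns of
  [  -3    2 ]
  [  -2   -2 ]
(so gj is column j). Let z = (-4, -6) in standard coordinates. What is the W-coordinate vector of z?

[z]_W is the unique c with M c = z, where M has columns g1, g2.
System: -3c_1 + 2c_2 = -4, -2c_1 - 2c_2 = -6; solving gives c_1 = 2, c_2 = 1.
Check: 2g1 + g2 = (-4, -6).

(2, 1)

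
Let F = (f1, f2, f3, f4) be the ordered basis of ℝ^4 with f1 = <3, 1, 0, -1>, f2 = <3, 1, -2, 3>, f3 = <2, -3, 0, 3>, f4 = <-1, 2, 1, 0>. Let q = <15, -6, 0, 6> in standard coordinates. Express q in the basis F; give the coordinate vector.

<3, 0, 3, 0>

Write q = c_1 f1 + ... + c_4 f4 and solve for the c_i.
Row-reducing the augmented matrix [M | q] gives c = (3, 0, 3, 0).
Check: 3f1 + 0·f2 + 3f3 + 0·f4 = <15, -6, 0, 6>.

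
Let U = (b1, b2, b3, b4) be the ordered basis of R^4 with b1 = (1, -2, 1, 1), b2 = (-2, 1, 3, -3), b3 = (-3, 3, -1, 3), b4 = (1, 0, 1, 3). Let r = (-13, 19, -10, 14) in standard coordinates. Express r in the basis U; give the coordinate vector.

(-4, -1, 4, 1)

[r]_U is the unique c with M c = r, where M has columns b1, ..., b4.
Row-reducing the augmented matrix [M | r] gives c = (-4, -1, 4, 1).
Check: -4b1 - b2 + 4b3 + b4 = (-13, 19, -10, 14).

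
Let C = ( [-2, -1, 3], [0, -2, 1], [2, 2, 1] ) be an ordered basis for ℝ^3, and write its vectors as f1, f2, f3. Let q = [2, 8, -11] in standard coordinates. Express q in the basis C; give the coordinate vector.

[-2, -4, -1]

We seek scalars with c_1 f1 + ... + c_3 f3 = q; equivalently solve M c = q where the columns of M are f1, ..., f3.
Row-reducing the augmented matrix [M | q] gives c = (-2, -4, -1).
Check: -2f1 - 4f2 - f3 = [2, 8, -11].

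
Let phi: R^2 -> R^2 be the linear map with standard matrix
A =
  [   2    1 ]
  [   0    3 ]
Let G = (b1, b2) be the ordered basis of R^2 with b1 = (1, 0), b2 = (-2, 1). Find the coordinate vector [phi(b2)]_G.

Column 2 of [phi]_G is the G-coordinate vector of phi(b2).
In standard coordinates phi(b2) = A b2 = (-3, 3).
Converting to G: (-3, 3) = 3b1 + 3b2, so the coordinate vector is (3, 3).

(3, 3)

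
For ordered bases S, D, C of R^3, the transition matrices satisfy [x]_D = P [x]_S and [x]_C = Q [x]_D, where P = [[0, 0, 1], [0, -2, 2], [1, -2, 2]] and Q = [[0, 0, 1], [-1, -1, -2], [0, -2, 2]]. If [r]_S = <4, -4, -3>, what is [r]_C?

<6, -11, 8>

First [r]_D = P [r]_S = <-3, 2, 6>.
Then [r]_C = Q [r]_D = <6, -11, 8>.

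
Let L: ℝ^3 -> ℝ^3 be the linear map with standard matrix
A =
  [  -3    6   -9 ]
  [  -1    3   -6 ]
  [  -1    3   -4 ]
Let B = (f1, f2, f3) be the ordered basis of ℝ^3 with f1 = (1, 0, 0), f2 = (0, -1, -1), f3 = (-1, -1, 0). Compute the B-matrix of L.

Let P have columns f1, ..., f3. Then [L]_B = P^(-1) A P.
Here det P = -1, so P^(-1) is integer; computing A P first and then P^(-1)(A P) gives [[-3, 1, -3], [1, -1, 2], [0, -2, 0]].

[[-3, 1, -3], [1, -1, 2], [0, -2, 0]]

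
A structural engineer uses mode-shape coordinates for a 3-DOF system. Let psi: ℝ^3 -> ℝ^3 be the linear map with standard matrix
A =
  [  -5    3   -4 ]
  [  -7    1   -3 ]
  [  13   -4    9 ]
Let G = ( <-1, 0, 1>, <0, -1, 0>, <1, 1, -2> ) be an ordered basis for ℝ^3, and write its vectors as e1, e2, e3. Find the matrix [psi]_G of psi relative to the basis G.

[[2, 2, -3], [-1, 0, 3], [3, -1, 3]]

With P the matrix whose columns are e1, ..., e3, [psi]_G = P^(-1) A P.
Column by column: psi(e1) = A e1 = <1, 4, -4>; its G-coordinates <2, -1, 3> give column 1.
Continuing for each basis vector yields [psi]_G = [[2, 2, -3], [-1, 0, 3], [3, -1, 3]].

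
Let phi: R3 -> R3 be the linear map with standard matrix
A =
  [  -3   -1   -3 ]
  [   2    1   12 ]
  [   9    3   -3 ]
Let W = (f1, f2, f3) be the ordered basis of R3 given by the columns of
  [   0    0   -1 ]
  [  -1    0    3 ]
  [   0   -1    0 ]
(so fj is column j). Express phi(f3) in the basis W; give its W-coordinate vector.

Compute phi(f3) = A f3 = (0, 1, 0) in standard coordinates.
Then write this in W-coordinates: solve for y in y_1 f1 + ... + y_3 f3 = (0, 1, 0).
This gives y = (-1, 0, 0), which is column 3 of [phi]_W.

(-1, 0, 0)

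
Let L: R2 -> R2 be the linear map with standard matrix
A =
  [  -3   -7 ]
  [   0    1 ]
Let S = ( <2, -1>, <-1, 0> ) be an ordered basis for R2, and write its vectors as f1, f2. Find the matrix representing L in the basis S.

Let P have columns f1, f2. Then [L]_S = P^(-1) A P.
Here det P = -1, so P^(-1) is integer; computing A P first and then P^(-1)(A P) gives [[1, 0], [1, -3]].

[[1, 0], [1, -3]]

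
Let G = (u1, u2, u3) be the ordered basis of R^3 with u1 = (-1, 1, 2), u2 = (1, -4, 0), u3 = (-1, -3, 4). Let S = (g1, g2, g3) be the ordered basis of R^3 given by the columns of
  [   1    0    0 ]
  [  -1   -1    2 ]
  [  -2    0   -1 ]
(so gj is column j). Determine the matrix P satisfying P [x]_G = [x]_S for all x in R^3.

[[-1, 1, -1], [0, -1, 0], [0, -2, -2]]

Let M have columns uj and N have columns gj. Then for every x, N [x]_S = x = M [x]_G, so P = N^(-1) M.
Since det N = 1, N^(-1) has integer entries; multiplying gives P = [[-1, 1, -1], [0, -1, 0], [0, -2, -2]].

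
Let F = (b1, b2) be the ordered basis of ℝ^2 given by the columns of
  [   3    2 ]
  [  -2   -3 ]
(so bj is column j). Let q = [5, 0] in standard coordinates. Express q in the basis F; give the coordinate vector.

[3, -2]

[q]_F is the unique c with M c = q, where M has columns b1, b2.
System: 3c_1 + 2c_2 = 5, -2c_1 - 3c_2 = 0; solving gives c_1 = 3, c_2 = -2.
Check: 3b1 - 2b2 = [5, 0].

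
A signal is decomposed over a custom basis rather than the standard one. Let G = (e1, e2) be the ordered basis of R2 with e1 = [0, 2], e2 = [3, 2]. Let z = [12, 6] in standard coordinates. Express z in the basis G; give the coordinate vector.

[-1, 4]

Write z = c_1 e1 + c_2 e2 and solve for the c_i.
System: 0c_1 + 3c_2 = 12, 2c_1 + 2c_2 = 6; solving gives c_1 = -1, c_2 = 4.
Check: -e1 + 4e2 = [12, 6].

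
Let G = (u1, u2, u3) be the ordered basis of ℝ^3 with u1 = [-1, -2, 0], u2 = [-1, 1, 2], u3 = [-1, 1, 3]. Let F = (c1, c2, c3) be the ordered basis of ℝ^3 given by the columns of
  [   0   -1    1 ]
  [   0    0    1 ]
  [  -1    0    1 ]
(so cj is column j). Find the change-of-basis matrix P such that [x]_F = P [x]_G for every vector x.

Let M have columns uj and N have columns cj. Then for every x, N [x]_F = x = M [x]_G, so P = N^(-1) M.
Since det N = 1, N^(-1) has integer entries; multiplying gives P = [[-2, -1, -2], [-1, 2, 2], [-2, 1, 1]].

[[-2, -1, -2], [-1, 2, 2], [-2, 1, 1]]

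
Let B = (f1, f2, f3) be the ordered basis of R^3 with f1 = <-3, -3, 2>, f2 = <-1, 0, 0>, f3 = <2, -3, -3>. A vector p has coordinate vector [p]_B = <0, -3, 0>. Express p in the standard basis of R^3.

p = M [p]_B, where M has columns f1, ..., f3.
Carrying out the matrix-vector product, p = <3, 0, 0>.

<3, 0, 0>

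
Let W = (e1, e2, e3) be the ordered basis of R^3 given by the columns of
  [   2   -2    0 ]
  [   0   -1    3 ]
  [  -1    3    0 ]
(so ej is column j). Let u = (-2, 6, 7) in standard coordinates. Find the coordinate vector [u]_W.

(2, 3, 3)

[u]_W is the unique c with M c = u, where M has columns e1, ..., e3.
Row-reducing the augmented matrix [M | u] gives c = (2, 3, 3).
Check: 2e1 + 3e2 + 3e3 = (-2, 6, 7).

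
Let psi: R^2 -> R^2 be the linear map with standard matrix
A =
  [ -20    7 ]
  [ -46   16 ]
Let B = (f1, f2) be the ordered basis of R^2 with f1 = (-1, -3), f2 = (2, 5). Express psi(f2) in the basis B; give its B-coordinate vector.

Compute psi(f2) = A f2 = (-5, -12) in standard coordinates.
Then write this in B-coordinates: solve for y in y_1 f1 + y_2 f2 = (-5, -12).
This gives y = (-1, -3), which is column 2 of [psi]_B.

(-1, -3)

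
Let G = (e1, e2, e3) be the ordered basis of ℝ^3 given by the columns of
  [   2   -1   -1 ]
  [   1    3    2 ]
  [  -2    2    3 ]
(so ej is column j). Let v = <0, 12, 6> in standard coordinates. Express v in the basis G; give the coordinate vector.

Write v = c_1 e1 + ... + c_3 e3 and solve for the c_i.
Row-reducing the augmented matrix [M | v] gives c = (2, 2, 2).
Check: 2e1 + 2e2 + 2e3 = <0, 12, 6>.

<2, 2, 2>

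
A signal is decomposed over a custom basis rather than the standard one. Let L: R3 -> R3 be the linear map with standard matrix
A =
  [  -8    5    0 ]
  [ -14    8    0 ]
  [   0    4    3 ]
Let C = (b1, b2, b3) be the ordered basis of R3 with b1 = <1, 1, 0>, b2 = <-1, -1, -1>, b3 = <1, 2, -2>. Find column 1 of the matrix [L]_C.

<2, 2, -3>

Column 1 of [L]_C is the C-coordinate vector of L(b1).
In standard coordinates L(b1) = A b1 = <-3, -6, 4>.
Converting to C: <-3, -6, 4> = 2b1 + 2b2 - 3b3, so the coordinate vector is <2, 2, -3>.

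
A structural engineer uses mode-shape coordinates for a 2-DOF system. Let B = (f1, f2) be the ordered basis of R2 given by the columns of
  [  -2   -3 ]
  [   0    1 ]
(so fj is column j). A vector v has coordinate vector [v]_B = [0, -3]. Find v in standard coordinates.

The coordinates say v = 0·f1 - 3f2; adding the scaled basis vectors gives [9, -3].

[9, -3]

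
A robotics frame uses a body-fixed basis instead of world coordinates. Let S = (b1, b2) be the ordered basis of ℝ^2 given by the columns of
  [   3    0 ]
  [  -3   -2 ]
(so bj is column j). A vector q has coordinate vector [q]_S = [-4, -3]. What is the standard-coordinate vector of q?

[-12, 18]

q = M [q]_S, where M has columns b1, b2.
Carrying out the matrix-vector product, q = [-12, 18].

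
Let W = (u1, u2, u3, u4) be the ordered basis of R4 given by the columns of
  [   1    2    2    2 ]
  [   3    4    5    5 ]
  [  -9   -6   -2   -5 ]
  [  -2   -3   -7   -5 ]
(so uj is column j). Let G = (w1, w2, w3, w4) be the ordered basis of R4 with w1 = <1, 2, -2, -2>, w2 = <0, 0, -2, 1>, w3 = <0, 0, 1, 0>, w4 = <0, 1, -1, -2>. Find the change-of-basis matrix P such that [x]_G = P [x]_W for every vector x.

[[1, 2, 2, 2], [2, 1, -1, 1], [-2, 0, 1, 2], [1, 0, 1, 1]]

Take x = uj: its W-coordinates are the j-th standard unit vector, so P e_j — column j of P — equals [uj]_G.
u1 = w1 + 2w2 - 2w3 + w4, giving column 1 = <1, 2, -2, 1>; repeating for each j gives P = [[1, 2, 2, 2], [2, 1, -1, 1], [-2, 0, 1, 2], [1, 0, 1, 1]].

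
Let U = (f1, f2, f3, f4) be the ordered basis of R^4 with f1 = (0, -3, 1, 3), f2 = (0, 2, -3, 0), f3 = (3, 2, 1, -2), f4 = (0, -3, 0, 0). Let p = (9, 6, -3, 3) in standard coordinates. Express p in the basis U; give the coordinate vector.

(3, 3, 3, -1)

Write p = c_1 f1 + ... + c_4 f4 and solve for the c_i.
Row-reducing the augmented matrix [M | p] gives c = (3, 3, 3, -1).
Check: 3f1 + 3f2 + 3f3 - f4 = (9, 6, -3, 3).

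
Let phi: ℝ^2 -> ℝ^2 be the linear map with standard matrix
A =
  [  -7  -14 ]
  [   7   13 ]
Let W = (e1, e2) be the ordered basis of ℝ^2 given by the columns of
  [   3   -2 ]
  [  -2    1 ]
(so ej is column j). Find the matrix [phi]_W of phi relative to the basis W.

[[3, 2], [1, 3]]

With P the matrix whose columns are e1, e2, [phi]_W = P^(-1) A P.
Column by column: phi(e1) = A e1 = (7, -5); its W-coordinates (3, 1) give column 1.
Continuing for each basis vector yields [phi]_W = [[3, 2], [1, 3]].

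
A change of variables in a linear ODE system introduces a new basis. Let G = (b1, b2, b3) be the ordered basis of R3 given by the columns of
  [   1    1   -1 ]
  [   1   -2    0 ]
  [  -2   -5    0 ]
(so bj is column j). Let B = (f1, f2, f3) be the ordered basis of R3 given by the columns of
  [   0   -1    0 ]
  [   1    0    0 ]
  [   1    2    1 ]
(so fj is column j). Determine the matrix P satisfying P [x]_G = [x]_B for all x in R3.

Column j of P is [bj]_B, since P maps G-coordinates to B-coordinates.
Expressing b1 in B: b1 = f1 - f2 - f3, so column 1 of P is <1, -1, -1>.
Doing the same for each bj gives P = [[1, -2, 0], [-1, -1, 1], [-1, -1, -2]].

[[1, -2, 0], [-1, -1, 1], [-1, -1, -2]]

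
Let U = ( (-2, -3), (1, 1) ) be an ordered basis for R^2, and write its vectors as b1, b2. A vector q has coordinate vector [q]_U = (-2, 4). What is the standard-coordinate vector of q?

(8, 10)

The coordinates say q = -2b1 + 4b2; adding the scaled basis vectors gives (8, 10).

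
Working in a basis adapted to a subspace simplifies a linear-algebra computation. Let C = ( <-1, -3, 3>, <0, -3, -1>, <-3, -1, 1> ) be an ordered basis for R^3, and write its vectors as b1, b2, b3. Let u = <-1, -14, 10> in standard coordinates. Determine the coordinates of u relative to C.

<4, 1, -1>

We seek scalars with c_1 b1 + ... + c_3 b3 = u; equivalently solve M c = u where the columns of M are b1, ..., b3.
Gaussian elimination on [M | u] yields c = (4, 1, -1).
Check: 4b1 + b2 - b3 = <-1, -14, 10>.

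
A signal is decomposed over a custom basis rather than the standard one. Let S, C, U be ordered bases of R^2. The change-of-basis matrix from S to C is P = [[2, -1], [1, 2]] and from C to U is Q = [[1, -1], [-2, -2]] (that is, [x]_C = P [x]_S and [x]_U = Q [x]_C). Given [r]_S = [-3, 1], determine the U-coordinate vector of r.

Apply P to get C-coordinates [-7, -1], then Q to get U-coordinates.
The result is [r]_U = [-6, 16].

[-6, 16]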